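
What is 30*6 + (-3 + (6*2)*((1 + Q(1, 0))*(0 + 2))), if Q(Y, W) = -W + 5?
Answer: 321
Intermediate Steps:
Q(Y, W) = 5 - W
30*6 + (-3 + (6*2)*((1 + Q(1, 0))*(0 + 2))) = 30*6 + (-3 + (6*2)*((1 + (5 - 1*0))*(0 + 2))) = 180 + (-3 + 12*((1 + (5 + 0))*2)) = 180 + (-3 + 12*((1 + 5)*2)) = 180 + (-3 + 12*(6*2)) = 180 + (-3 + 12*12) = 180 + (-3 + 144) = 180 + 141 = 321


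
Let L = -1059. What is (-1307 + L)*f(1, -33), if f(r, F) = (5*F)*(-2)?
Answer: -780780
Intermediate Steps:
f(r, F) = -10*F
(-1307 + L)*f(1, -33) = (-1307 - 1059)*(-10*(-33)) = -2366*330 = -780780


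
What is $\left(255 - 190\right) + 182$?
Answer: $247$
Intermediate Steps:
$\left(255 - 190\right) + 182 = 65 + 182 = 247$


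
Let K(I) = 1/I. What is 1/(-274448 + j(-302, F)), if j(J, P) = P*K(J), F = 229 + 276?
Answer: -302/82883801 ≈ -3.6437e-6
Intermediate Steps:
F = 505
j(J, P) = P/J
1/(-274448 + j(-302, F)) = 1/(-274448 + 505/(-302)) = 1/(-274448 + 505*(-1/302)) = 1/(-274448 - 505/302) = 1/(-82883801/302) = -302/82883801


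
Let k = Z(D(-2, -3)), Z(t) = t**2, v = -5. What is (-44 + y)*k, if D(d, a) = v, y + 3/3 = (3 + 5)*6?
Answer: 75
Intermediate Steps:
y = 47 (y = -1 + (3 + 5)*6 = -1 + 8*6 = -1 + 48 = 47)
D(d, a) = -5
k = 25 (k = (-5)**2 = 25)
(-44 + y)*k = (-44 + 47)*25 = 3*25 = 75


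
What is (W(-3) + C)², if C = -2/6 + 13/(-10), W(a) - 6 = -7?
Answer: 6241/900 ≈ 6.9344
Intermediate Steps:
W(a) = -1 (W(a) = 6 - 7 = -1)
C = -49/30 (C = -2*⅙ + 13*(-⅒) = -⅓ - 13/10 = -49/30 ≈ -1.6333)
(W(-3) + C)² = (-1 - 49/30)² = (-79/30)² = 6241/900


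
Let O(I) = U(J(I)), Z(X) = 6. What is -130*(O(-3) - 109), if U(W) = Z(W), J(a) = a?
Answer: 13390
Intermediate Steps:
U(W) = 6
O(I) = 6
-130*(O(-3) - 109) = -130*(6 - 109) = -130*(-103) = 13390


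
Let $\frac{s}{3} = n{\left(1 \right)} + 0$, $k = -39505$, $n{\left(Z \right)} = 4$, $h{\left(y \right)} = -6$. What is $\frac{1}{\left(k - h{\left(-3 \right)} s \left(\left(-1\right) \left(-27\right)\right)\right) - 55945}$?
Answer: $- \frac{1}{93506} \approx -1.0694 \cdot 10^{-5}$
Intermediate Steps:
$s = 12$ ($s = 3 \left(4 + 0\right) = 3 \cdot 4 = 12$)
$\frac{1}{\left(k - h{\left(-3 \right)} s \left(\left(-1\right) \left(-27\right)\right)\right) - 55945} = \frac{1}{\left(-39505 - \left(-6\right) 12 \left(\left(-1\right) \left(-27\right)\right)\right) - 55945} = \frac{1}{\left(-39505 - \left(-72\right) 27\right) - 55945} = \frac{1}{\left(-39505 - -1944\right) - 55945} = \frac{1}{\left(-39505 + 1944\right) - 55945} = \frac{1}{-37561 - 55945} = \frac{1}{-93506} = - \frac{1}{93506}$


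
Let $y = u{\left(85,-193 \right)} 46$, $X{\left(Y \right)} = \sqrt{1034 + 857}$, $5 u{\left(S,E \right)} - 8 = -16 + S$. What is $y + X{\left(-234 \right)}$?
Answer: $\frac{3542}{5} + \sqrt{1891} \approx 751.89$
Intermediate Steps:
$u{\left(S,E \right)} = - \frac{8}{5} + \frac{S}{5}$ ($u{\left(S,E \right)} = \frac{8}{5} + \frac{-16 + S}{5} = \frac{8}{5} + \left(- \frac{16}{5} + \frac{S}{5}\right) = - \frac{8}{5} + \frac{S}{5}$)
$X{\left(Y \right)} = \sqrt{1891}$
$y = \frac{3542}{5}$ ($y = \left(- \frac{8}{5} + \frac{1}{5} \cdot 85\right) 46 = \left(- \frac{8}{5} + 17\right) 46 = \frac{77}{5} \cdot 46 = \frac{3542}{5} \approx 708.4$)
$y + X{\left(-234 \right)} = \frac{3542}{5} + \sqrt{1891}$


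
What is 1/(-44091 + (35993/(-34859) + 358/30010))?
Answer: -523059295/23062741211049 ≈ -2.2680e-5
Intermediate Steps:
1/(-44091 + (35993/(-34859) + 358/30010)) = 1/(-44091 + (35993*(-1/34859) + 358*(1/30010))) = 1/(-44091 + (-35993/34859 + 179/15005)) = 1/(-44091 - 533835204/523059295) = 1/(-23062741211049/523059295) = -523059295/23062741211049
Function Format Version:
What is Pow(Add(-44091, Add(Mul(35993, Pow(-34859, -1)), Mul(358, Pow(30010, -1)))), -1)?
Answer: Rational(-523059295, 23062741211049) ≈ -2.2680e-5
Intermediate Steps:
Pow(Add(-44091, Add(Mul(35993, Pow(-34859, -1)), Mul(358, Pow(30010, -1)))), -1) = Pow(Add(-44091, Add(Mul(35993, Rational(-1, 34859)), Mul(358, Rational(1, 30010)))), -1) = Pow(Add(-44091, Add(Rational(-35993, 34859), Rational(179, 15005))), -1) = Pow(Add(-44091, Rational(-533835204, 523059295)), -1) = Pow(Rational(-23062741211049, 523059295), -1) = Rational(-523059295, 23062741211049)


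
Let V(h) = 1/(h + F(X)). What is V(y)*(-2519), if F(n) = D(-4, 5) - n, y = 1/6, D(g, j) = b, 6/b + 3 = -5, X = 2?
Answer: 30228/31 ≈ 975.10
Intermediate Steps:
b = -¾ (b = 6/(-3 - 5) = 6/(-8) = 6*(-⅛) = -¾ ≈ -0.75000)
D(g, j) = -¾
y = ⅙ ≈ 0.16667
F(n) = -¾ - n
V(h) = 1/(-11/4 + h) (V(h) = 1/(h + (-¾ - 1*2)) = 1/(h + (-¾ - 2)) = 1/(h - 11/4) = 1/(-11/4 + h))
V(y)*(-2519) = (4/(-11 + 4*(⅙)))*(-2519) = (4/(-11 + ⅔))*(-2519) = (4/(-31/3))*(-2519) = (4*(-3/31))*(-2519) = -12/31*(-2519) = 30228/31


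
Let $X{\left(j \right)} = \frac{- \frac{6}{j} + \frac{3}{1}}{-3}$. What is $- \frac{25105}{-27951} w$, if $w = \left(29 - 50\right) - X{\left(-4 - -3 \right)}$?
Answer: $- \frac{150630}{9317} \approx -16.167$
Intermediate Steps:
$X{\left(j \right)} = -1 + \frac{2}{j}$ ($X{\left(j \right)} = \left(- \frac{6}{j} + 3 \cdot 1\right) \left(- \frac{1}{3}\right) = \left(- \frac{6}{j} + 3\right) \left(- \frac{1}{3}\right) = \left(3 - \frac{6}{j}\right) \left(- \frac{1}{3}\right) = -1 + \frac{2}{j}$)
$w = -18$ ($w = \left(29 - 50\right) - \frac{2 - \left(-4 - -3\right)}{-4 - -3} = -21 - \frac{2 - \left(-4 + 3\right)}{-4 + 3} = -21 - \frac{2 - -1}{-1} = -21 - - (2 + 1) = -21 - \left(-1\right) 3 = -21 - -3 = -21 + 3 = -18$)
$- \frac{25105}{-27951} w = - \frac{25105}{-27951} \left(-18\right) = \left(-25105\right) \left(- \frac{1}{27951}\right) \left(-18\right) = \frac{25105}{27951} \left(-18\right) = - \frac{150630}{9317}$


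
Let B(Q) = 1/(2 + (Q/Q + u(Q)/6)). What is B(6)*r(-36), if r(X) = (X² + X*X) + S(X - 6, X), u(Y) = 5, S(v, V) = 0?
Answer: 15552/23 ≈ 676.17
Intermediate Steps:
B(Q) = 6/23 (B(Q) = 1/(2 + (Q/Q + 5/6)) = 1/(2 + (1 + 5*(⅙))) = 1/(2 + (1 + ⅚)) = 1/(2 + 11/6) = 1/(23/6) = 6/23)
r(X) = 2*X² (r(X) = (X² + X*X) + 0 = (X² + X²) + 0 = 2*X² + 0 = 2*X²)
B(6)*r(-36) = 6*(2*(-36)²)/23 = 6*(2*1296)/23 = (6/23)*2592 = 15552/23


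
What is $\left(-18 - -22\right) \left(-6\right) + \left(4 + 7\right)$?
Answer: $-13$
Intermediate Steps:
$\left(-18 - -22\right) \left(-6\right) + \left(4 + 7\right) = \left(-18 + 22\right) \left(-6\right) + 11 = 4 \left(-6\right) + 11 = -24 + 11 = -13$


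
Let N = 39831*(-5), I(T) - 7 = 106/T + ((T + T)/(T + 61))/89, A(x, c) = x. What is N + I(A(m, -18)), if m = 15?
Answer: -10102419323/50730 ≈ -1.9914e+5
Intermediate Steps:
I(T) = 7 + 106/T + 2*T/(89*(61 + T)) (I(T) = 7 + (106/T + ((T + T)/(T + 61))/89) = 7 + (106/T + ((2*T)/(61 + T))*(1/89)) = 7 + (106/T + (2*T/(61 + T))*(1/89)) = 7 + (106/T + 2*T/(89*(61 + T))) = 7 + 106/T + 2*T/(89*(61 + T)))
N = -199155
N + I(A(m, -18)) = -199155 + (1/89)*(575474 + 625*15² + 47437*15)/(15*(61 + 15)) = -199155 + (1/89)*(1/15)*(575474 + 625*225 + 711555)/76 = -199155 + (1/89)*(1/15)*(1/76)*(575474 + 140625 + 711555) = -199155 + (1/89)*(1/15)*(1/76)*1427654 = -199155 + 713827/50730 = -10102419323/50730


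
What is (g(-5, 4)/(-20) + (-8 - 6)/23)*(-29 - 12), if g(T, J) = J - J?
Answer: 574/23 ≈ 24.957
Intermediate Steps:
g(T, J) = 0
(g(-5, 4)/(-20) + (-8 - 6)/23)*(-29 - 12) = (0/(-20) + (-8 - 6)/23)*(-29 - 12) = (0*(-1/20) - 14*1/23)*(-41) = (0 - 14/23)*(-41) = -14/23*(-41) = 574/23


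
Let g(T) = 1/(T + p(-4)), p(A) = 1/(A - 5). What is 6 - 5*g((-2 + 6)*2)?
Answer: 381/71 ≈ 5.3662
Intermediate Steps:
p(A) = 1/(-5 + A)
g(T) = 1/(-⅑ + T) (g(T) = 1/(T + 1/(-5 - 4)) = 1/(T + 1/(-9)) = 1/(T - ⅑) = 1/(-⅑ + T))
6 - 5*g((-2 + 6)*2) = 6 - 45/(-1 + 9*((-2 + 6)*2)) = 6 - 45/(-1 + 9*(4*2)) = 6 - 45/(-1 + 9*8) = 6 - 45/(-1 + 72) = 6 - 45/71 = 381/71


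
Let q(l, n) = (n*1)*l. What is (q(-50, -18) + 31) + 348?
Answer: 1279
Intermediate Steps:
q(l, n) = l*n (q(l, n) = n*l = l*n)
(q(-50, -18) + 31) + 348 = (-50*(-18) + 31) + 348 = (900 + 31) + 348 = 931 + 348 = 1279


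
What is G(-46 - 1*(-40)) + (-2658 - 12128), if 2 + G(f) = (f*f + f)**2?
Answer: -13888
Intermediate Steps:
G(f) = -2 + (f + f**2)**2 (G(f) = -2 + (f*f + f)**2 = -2 + (f**2 + f)**2 = -2 + (f + f**2)**2)
G(-46 - 1*(-40)) + (-2658 - 12128) = (-2 + (-46 - 1*(-40))**2*(1 + (-46 - 1*(-40)))**2) + (-2658 - 12128) = (-2 + (-46 + 40)**2*(1 + (-46 + 40))**2) - 14786 = (-2 + (-6)**2*(1 - 6)**2) - 14786 = (-2 + 36*(-5)**2) - 14786 = (-2 + 36*25) - 14786 = (-2 + 900) - 14786 = 898 - 14786 = -13888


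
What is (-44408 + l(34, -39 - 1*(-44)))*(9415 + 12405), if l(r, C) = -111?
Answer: -971404580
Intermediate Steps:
(-44408 + l(34, -39 - 1*(-44)))*(9415 + 12405) = (-44408 - 111)*(9415 + 12405) = -44519*21820 = -971404580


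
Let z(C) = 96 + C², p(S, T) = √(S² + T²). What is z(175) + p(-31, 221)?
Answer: 30721 + √49802 ≈ 30944.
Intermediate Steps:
z(175) + p(-31, 221) = (96 + 175²) + √((-31)² + 221²) = (96 + 30625) + √(961 + 48841) = 30721 + √49802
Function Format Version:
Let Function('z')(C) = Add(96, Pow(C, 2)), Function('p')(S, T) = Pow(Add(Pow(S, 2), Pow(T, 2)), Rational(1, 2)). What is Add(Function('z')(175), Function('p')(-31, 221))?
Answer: Add(30721, Pow(49802, Rational(1, 2))) ≈ 30944.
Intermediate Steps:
Add(Function('z')(175), Function('p')(-31, 221)) = Add(Add(96, Pow(175, 2)), Pow(Add(Pow(-31, 2), Pow(221, 2)), Rational(1, 2))) = Add(Add(96, 30625), Pow(Add(961, 48841), Rational(1, 2))) = Add(30721, Pow(49802, Rational(1, 2)))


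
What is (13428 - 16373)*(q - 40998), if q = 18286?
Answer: 66886840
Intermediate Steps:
(13428 - 16373)*(q - 40998) = (13428 - 16373)*(18286 - 40998) = -2945*(-22712) = 66886840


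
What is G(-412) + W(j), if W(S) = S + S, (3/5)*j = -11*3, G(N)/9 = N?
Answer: -3818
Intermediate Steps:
G(N) = 9*N
j = -55 (j = 5*(-11*3)/3 = (5/3)*(-33) = -55)
W(S) = 2*S
G(-412) + W(j) = 9*(-412) + 2*(-55) = -3708 - 110 = -3818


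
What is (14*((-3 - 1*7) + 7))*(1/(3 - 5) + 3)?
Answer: -105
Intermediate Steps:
(14*((-3 - 1*7) + 7))*(1/(3 - 5) + 3) = (14*((-3 - 7) + 7))*(1/(-2) + 3) = (14*(-10 + 7))*(-½*1 + 3) = (14*(-3))*(-½ + 3) = -42*5/2 = -105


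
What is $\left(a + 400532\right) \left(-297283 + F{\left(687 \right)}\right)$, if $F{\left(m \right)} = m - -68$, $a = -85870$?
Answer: $-93306093536$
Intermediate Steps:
$F{\left(m \right)} = 68 + m$ ($F{\left(m \right)} = m + 68 = 68 + m$)
$\left(a + 400532\right) \left(-297283 + F{\left(687 \right)}\right) = \left(-85870 + 400532\right) \left(-297283 + \left(68 + 687\right)\right) = 314662 \left(-297283 + 755\right) = 314662 \left(-296528\right) = -93306093536$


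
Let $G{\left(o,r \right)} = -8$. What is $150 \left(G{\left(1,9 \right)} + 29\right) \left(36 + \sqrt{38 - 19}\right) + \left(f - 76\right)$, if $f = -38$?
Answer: $113286 + 3150 \sqrt{19} \approx 1.2702 \cdot 10^{5}$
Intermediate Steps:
$150 \left(G{\left(1,9 \right)} + 29\right) \left(36 + \sqrt{38 - 19}\right) + \left(f - 76\right) = 150 \left(-8 + 29\right) \left(36 + \sqrt{38 - 19}\right) - 114 = 150 \cdot 21 \left(36 + \sqrt{19}\right) - 114 = 150 \left(756 + 21 \sqrt{19}\right) - 114 = \left(113400 + 3150 \sqrt{19}\right) - 114 = 113286 + 3150 \sqrt{19}$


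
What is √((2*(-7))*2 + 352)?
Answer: 18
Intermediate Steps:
√((2*(-7))*2 + 352) = √(-14*2 + 352) = √(-28 + 352) = √324 = 18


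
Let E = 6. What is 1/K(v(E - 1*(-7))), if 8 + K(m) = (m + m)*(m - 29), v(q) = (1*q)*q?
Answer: 1/47312 ≈ 2.1136e-5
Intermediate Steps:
v(q) = q² (v(q) = q*q = q²)
K(m) = -8 + 2*m*(-29 + m) (K(m) = -8 + (m + m)*(m - 29) = -8 + (2*m)*(-29 + m) = -8 + 2*m*(-29 + m))
1/K(v(E - 1*(-7))) = 1/(-8 - 58*(6 - 1*(-7))² + 2*((6 - 1*(-7))²)²) = 1/(-8 - 58*(6 + 7)² + 2*((6 + 7)²)²) = 1/(-8 - 58*13² + 2*(13²)²) = 1/(-8 - 58*169 + 2*169²) = 1/(-8 - 9802 + 2*28561) = 1/(-8 - 9802 + 57122) = 1/47312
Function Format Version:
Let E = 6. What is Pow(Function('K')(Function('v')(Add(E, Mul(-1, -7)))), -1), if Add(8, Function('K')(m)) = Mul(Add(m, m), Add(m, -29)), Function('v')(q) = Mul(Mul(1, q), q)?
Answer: Rational(1, 47312) ≈ 2.1136e-5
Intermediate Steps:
Function('v')(q) = Pow(q, 2) (Function('v')(q) = Mul(q, q) = Pow(q, 2))
Function('K')(m) = Add(-8, Mul(2, m, Add(-29, m))) (Function('K')(m) = Add(-8, Mul(Add(m, m), Add(m, -29))) = Add(-8, Mul(Mul(2, m), Add(-29, m))) = Add(-8, Mul(2, m, Add(-29, m))))
Pow(Function('K')(Function('v')(Add(E, Mul(-1, -7)))), -1) = Pow(Add(-8, Mul(-58, Pow(Add(6, Mul(-1, -7)), 2)), Mul(2, Pow(Pow(Add(6, Mul(-1, -7)), 2), 2))), -1) = Pow(Add(-8, Mul(-58, Pow(Add(6, 7), 2)), Mul(2, Pow(Pow(Add(6, 7), 2), 2))), -1) = Pow(Add(-8, Mul(-58, Pow(13, 2)), Mul(2, Pow(Pow(13, 2), 2))), -1) = Pow(Add(-8, Mul(-58, 169), Mul(2, Pow(169, 2))), -1) = Pow(Add(-8, -9802, Mul(2, 28561)), -1) = Pow(Add(-8, -9802, 57122), -1) = Pow(47312, -1) = Rational(1, 47312)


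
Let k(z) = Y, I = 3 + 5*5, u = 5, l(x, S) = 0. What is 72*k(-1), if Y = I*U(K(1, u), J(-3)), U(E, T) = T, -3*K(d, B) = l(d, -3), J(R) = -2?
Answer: -4032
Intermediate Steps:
K(d, B) = 0 (K(d, B) = -⅓*0 = 0)
I = 28 (I = 3 + 25 = 28)
Y = -56 (Y = 28*(-2) = -56)
k(z) = -56
72*k(-1) = 72*(-56) = -4032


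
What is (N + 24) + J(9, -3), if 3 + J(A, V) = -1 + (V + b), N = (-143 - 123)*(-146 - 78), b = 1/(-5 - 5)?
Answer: 596009/10 ≈ 59601.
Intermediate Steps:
b = -⅒ (b = 1/(-10) = -⅒ ≈ -0.10000)
N = 59584 (N = -266*(-224) = 59584)
J(A, V) = -41/10 + V (J(A, V) = -3 + (-1 + (V - ⅒)) = -3 + (-1 + (-⅒ + V)) = -3 + (-11/10 + V) = -41/10 + V)
(N + 24) + J(9, -3) = (59584 + 24) + (-41/10 - 3) = 59608 - 71/10 = 596009/10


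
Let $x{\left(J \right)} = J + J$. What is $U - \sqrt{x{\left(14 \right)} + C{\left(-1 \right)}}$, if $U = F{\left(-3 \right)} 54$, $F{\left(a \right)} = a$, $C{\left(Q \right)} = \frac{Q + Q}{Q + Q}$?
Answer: $-162 - \sqrt{29} \approx -167.39$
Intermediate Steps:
$C{\left(Q \right)} = 1$ ($C{\left(Q \right)} = \frac{2 Q}{2 Q} = 2 Q \frac{1}{2 Q} = 1$)
$x{\left(J \right)} = 2 J$
$U = -162$ ($U = \left(-3\right) 54 = -162$)
$U - \sqrt{x{\left(14 \right)} + C{\left(-1 \right)}} = -162 - \sqrt{2 \cdot 14 + 1} = -162 - \sqrt{28 + 1} = -162 - \sqrt{29}$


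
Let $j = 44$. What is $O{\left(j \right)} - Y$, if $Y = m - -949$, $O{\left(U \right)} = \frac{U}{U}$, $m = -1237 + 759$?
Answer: $-470$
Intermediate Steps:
$m = -478$
$O{\left(U \right)} = 1$
$Y = 471$ ($Y = -478 - -949 = -478 + 949 = 471$)
$O{\left(j \right)} - Y = 1 - 471 = -470$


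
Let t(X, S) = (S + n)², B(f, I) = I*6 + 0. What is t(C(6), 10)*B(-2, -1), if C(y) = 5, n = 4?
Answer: -1176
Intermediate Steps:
B(f, I) = 6*I (B(f, I) = 6*I + 0 = 6*I)
t(X, S) = (4 + S)² (t(X, S) = (S + 4)² = (4 + S)²)
t(C(6), 10)*B(-2, -1) = (4 + 10)²*(6*(-1)) = 14²*(-6) = 196*(-6) = -1176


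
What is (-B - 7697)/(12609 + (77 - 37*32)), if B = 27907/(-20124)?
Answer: -3601547/5382936 ≈ -0.66907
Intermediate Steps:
B = -649/468 (B = 27907*(-1/20124) = -649/468 ≈ -1.3868)
(-B - 7697)/(12609 + (77 - 37*32)) = (-1*(-649/468) - 7697)/(12609 + (77 - 37*32)) = (649/468 - 7697)/(12609 + (77 - 1184)) = -3601547/(468*(12609 - 1107)) = -3601547/468/11502 = -3601547/468*1/11502 = -3601547/5382936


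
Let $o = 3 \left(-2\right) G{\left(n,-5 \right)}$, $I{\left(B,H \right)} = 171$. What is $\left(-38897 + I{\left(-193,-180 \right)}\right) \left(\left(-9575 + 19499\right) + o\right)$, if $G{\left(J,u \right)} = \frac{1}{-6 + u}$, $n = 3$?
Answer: $- \frac{4227717420}{11} \approx -3.8434 \cdot 10^{8}$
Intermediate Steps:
$o = \frac{6}{11}$ ($o = \frac{3 \left(-2\right)}{-6 - 5} = - \frac{6}{-11} = \left(-6\right) \left(- \frac{1}{11}\right) = \frac{6}{11} \approx 0.54545$)
$\left(-38897 + I{\left(-193,-180 \right)}\right) \left(\left(-9575 + 19499\right) + o\right) = \left(-38897 + 171\right) \left(\left(-9575 + 19499\right) + \frac{6}{11}\right) = - 38726 \left(9924 + \frac{6}{11}\right) = \left(-38726\right) \frac{109170}{11} = - \frac{4227717420}{11}$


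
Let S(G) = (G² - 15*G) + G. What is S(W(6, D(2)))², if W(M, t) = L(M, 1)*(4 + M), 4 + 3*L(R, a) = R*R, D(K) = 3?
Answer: 7913881600/81 ≈ 9.7702e+7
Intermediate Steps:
L(R, a) = -4/3 + R²/3 (L(R, a) = -4/3 + (R*R)/3 = -4/3 + R²/3)
W(M, t) = (4 + M)*(-4/3 + M²/3) (W(M, t) = (-4/3 + M²/3)*(4 + M) = (4 + M)*(-4/3 + M²/3))
S(G) = G² - 14*G
S(W(6, D(2)))² = (((-4 + 6²)*(4 + 6)/3)*(-14 + (-4 + 6²)*(4 + 6)/3))² = (((⅓)*(-4 + 36)*10)*(-14 + (⅓)*(-4 + 36)*10))² = (((⅓)*32*10)*(-14 + (⅓)*32*10))² = (320*(-14 + 320/3)/3)² = ((320/3)*(278/3))² = (88960/9)² = 7913881600/81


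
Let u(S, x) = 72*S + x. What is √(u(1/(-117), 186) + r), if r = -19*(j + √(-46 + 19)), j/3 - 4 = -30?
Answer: √(281788 - 9633*I*√3)/13 ≈ 40.852 - 1.2084*I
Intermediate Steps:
u(S, x) = x + 72*S
j = -78 (j = 12 + 3*(-30) = 12 - 90 = -78)
r = 1482 - 57*I*√3 (r = -19*(-78 + √(-46 + 19)) = -19*(-78 + √(-27)) = -19*(-78 + 3*I*√3) = 1482 - 57*I*√3 ≈ 1482.0 - 98.727*I)
√(u(1/(-117), 186) + r) = √((186 + 72/(-117)) + (1482 - 57*I*√3)) = √((186 + 72*(-1/117)) + (1482 - 57*I*√3)) = √((186 - 8/13) + (1482 - 57*I*√3)) = √(2410/13 + (1482 - 57*I*√3)) = √(21676/13 - 57*I*√3)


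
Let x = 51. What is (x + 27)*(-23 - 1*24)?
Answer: -3666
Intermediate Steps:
(x + 27)*(-23 - 1*24) = (51 + 27)*(-23 - 1*24) = 78*(-23 - 24) = 78*(-47) = -3666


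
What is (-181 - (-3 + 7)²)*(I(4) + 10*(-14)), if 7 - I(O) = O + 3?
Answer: 27580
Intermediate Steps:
I(O) = 4 - O (I(O) = 7 - (O + 3) = 7 - (3 + O) = 7 + (-3 - O) = 4 - O)
(-181 - (-3 + 7)²)*(I(4) + 10*(-14)) = (-181 - (-3 + 7)²)*((4 - 1*4) + 10*(-14)) = (-181 - 1*4²)*((4 - 4) - 140) = (-181 - 1*16)*(0 - 140) = (-181 - 16)*(-140) = -197*(-140) = 27580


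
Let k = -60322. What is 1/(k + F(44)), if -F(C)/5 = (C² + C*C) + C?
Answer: -1/79902 ≈ -1.2515e-5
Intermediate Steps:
F(C) = -10*C² - 5*C (F(C) = -5*((C² + C*C) + C) = -5*((C² + C²) + C) = -5*(2*C² + C) = -5*(C + 2*C²) = -10*C² - 5*C)
1/(k + F(44)) = 1/(-60322 - 5*44*(1 + 2*44)) = 1/(-60322 - 5*44*(1 + 88)) = 1/(-60322 - 5*44*89) = 1/(-60322 - 19580) = 1/(-79902) = -1/79902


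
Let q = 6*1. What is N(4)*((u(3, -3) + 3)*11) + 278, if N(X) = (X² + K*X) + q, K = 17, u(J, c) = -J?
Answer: 278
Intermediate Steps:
q = 6
N(X) = 6 + X² + 17*X (N(X) = (X² + 17*X) + 6 = 6 + X² + 17*X)
N(4)*((u(3, -3) + 3)*11) + 278 = (6 + 4² + 17*4)*((-1*3 + 3)*11) + 278 = (6 + 16 + 68)*((-3 + 3)*11) + 278 = 90*(0*11) + 278 = 90*0 + 278 = 0 + 278 = 278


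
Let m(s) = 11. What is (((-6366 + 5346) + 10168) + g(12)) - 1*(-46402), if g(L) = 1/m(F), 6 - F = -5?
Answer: 611051/11 ≈ 55550.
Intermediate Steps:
F = 11 (F = 6 - 1*(-5) = 6 + 5 = 11)
g(L) = 1/11
(((-6366 + 5346) + 10168) + g(12)) - 1*(-46402) = (((-6366 + 5346) + 10168) + 1/11) - 1*(-46402) = ((-1020 + 10168) + 1/11) + 46402 = (9148 + 1/11) + 46402 = 100629/11 + 46402 = 611051/11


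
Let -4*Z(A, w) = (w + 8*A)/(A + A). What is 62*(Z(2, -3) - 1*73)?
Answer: -36611/8 ≈ -4576.4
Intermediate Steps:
Z(A, w) = -(w + 8*A)/(8*A) (Z(A, w) = -(w + 8*A)/(4*(A + A)) = -(w + 8*A)/(4*(2*A)) = -(w + 8*A)*1/(2*A)/4 = -(w + 8*A)/(8*A))
62*(Z(2, -3) - 1*73) = 62*((-1*2 - ⅛*(-3))/2 - 1*73) = 62*((-2 + 3/8)/2 - 73) = 62*((½)*(-13/8) - 73) = 62*(-13/16 - 73) = 62*(-1181/16) = -36611/8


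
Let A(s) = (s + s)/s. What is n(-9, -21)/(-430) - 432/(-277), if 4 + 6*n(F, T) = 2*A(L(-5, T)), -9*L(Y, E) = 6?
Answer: 432/277 ≈ 1.5596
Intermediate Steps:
L(Y, E) = -⅔ (L(Y, E) = -⅑*6 = -⅔)
A(s) = 2 (A(s) = (2*s)/s = 2)
n(F, T) = 0 (n(F, T) = -⅔ + (2*2)/6 = -⅔ + (⅙)*4 = -⅔ + ⅔ = 0)
n(-9, -21)/(-430) - 432/(-277) = 0/(-430) - 432/(-277) = 0*(-1/430) - 432*(-1/277) = 0 + 432/277 = 432/277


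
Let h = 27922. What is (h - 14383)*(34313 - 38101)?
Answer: -51285732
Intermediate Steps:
(h - 14383)*(34313 - 38101) = (27922 - 14383)*(34313 - 38101) = 13539*(-3788) = -51285732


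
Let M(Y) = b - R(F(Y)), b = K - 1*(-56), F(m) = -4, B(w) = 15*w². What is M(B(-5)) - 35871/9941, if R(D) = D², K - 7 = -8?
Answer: 351828/9941 ≈ 35.392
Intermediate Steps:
K = -1 (K = 7 - 8 = -1)
b = 55 (b = -1 - 1*(-56) = -1 + 56 = 55)
M(Y) = 39 (M(Y) = 55 - 1*(-4)² = 55 - 1*16 = 55 - 16 = 39)
M(B(-5)) - 35871/9941 = 39 - 35871/9941 = 351828/9941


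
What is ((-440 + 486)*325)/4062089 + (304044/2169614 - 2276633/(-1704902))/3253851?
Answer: 89979641744979348793375/24445503994874968545628446 ≈ 0.0036808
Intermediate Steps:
((-440 + 486)*325)/4062089 + (304044/2169614 - 2276633/(-1704902))/3253851 = (46*325)*(1/4062089) + (304044*(1/2169614) - 2276633*(-1/1704902))*(1/3253851) = 14950*(1/4062089) + (152022/1084807 + 2276633/1704902)*(1/3253851) = 14950/4062089 + (2728890026675/1849489623914)*(1/3253851) = 14950/4062089 + 2728890026675/6017963662262192814 = 89979641744979348793375/24445503994874968545628446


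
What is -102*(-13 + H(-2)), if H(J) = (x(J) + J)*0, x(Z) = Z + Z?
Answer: 1326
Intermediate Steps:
x(Z) = 2*Z
H(J) = 0 (H(J) = (2*J + J)*0 = (3*J)*0 = 0)
-102*(-13 + H(-2)) = -102*(-13 + 0) = -102*(-13) = 1326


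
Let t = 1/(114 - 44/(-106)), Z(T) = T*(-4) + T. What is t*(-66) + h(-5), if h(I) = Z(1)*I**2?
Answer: -229149/3032 ≈ -75.577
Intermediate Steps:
Z(T) = -3*T (Z(T) = -4*T + T = -3*T)
h(I) = -3*I**2 (h(I) = (-3*1)*I**2 = -3*I**2)
t = 53/6064 (t = 1/(114 - 44*(-1/106)) = 1/(114 + 22/53) = 1/(6064/53) = 53/6064 ≈ 0.0087401)
t*(-66) + h(-5) = (53/6064)*(-66) - 3*(-5)**2 = -1749/3032 - 3*25 = -1749/3032 - 75 = -229149/3032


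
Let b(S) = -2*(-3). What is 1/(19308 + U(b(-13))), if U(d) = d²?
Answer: 1/19344 ≈ 5.1696e-5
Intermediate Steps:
b(S) = 6
1/(19308 + U(b(-13))) = 1/(19308 + 6²) = 1/(19308 + 36) = 1/19344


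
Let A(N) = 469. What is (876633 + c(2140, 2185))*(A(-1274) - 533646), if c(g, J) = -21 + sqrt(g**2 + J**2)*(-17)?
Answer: -467389356324 + 45320045*sqrt(374153) ≈ -4.3967e+11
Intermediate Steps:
c(g, J) = -21 - 17*sqrt(J**2 + g**2) (c(g, J) = -21 + sqrt(J**2 + g**2)*(-17) = -21 - 17*sqrt(J**2 + g**2))
(876633 + c(2140, 2185))*(A(-1274) - 533646) = (876633 + (-21 - 17*sqrt(2185**2 + 2140**2)))*(469 - 533646) = (876633 + (-21 - 17*sqrt(4774225 + 4579600)))*(-533177) = (876633 + (-21 - 85*sqrt(374153)))*(-533177) = (876612 - 85*sqrt(374153))*(-533177) = -467389356324 + 45320045*sqrt(374153)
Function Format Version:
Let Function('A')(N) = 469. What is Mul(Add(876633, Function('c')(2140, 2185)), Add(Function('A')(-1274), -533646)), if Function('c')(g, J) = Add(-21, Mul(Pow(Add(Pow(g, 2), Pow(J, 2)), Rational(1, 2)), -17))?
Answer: Add(-467389356324, Mul(45320045, Pow(374153, Rational(1, 2)))) ≈ -4.3967e+11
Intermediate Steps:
Function('c')(g, J) = Add(-21, Mul(-17, Pow(Add(Pow(J, 2), Pow(g, 2)), Rational(1, 2)))) (Function('c')(g, J) = Add(-21, Mul(Pow(Add(Pow(J, 2), Pow(g, 2)), Rational(1, 2)), -17)) = Add(-21, Mul(-17, Pow(Add(Pow(J, 2), Pow(g, 2)), Rational(1, 2)))))
Mul(Add(876633, Function('c')(2140, 2185)), Add(Function('A')(-1274), -533646)) = Mul(Add(876633, Add(-21, Mul(-17, Pow(Add(Pow(2185, 2), Pow(2140, 2)), Rational(1, 2))))), Add(469, -533646)) = Mul(Add(876633, Add(-21, Mul(-17, Pow(Add(4774225, 4579600), Rational(1, 2))))), -533177) = Mul(Add(876633, Add(-21, Mul(-17, Pow(9353825, Rational(1, 2))))), -533177) = Mul(Add(876633, Add(-21, Mul(-17, Mul(5, Pow(374153, Rational(1, 2)))))), -533177) = Mul(Add(876633, Add(-21, Mul(-85, Pow(374153, Rational(1, 2))))), -533177) = Mul(Add(876612, Mul(-85, Pow(374153, Rational(1, 2)))), -533177) = Add(-467389356324, Mul(45320045, Pow(374153, Rational(1, 2))))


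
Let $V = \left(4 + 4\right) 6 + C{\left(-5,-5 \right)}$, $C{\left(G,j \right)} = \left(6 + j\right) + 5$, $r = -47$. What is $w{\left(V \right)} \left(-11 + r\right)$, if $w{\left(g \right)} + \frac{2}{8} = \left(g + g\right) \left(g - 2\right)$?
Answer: $- \frac{651427}{2} \approx -3.2571 \cdot 10^{5}$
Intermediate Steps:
$C{\left(G,j \right)} = 11 + j$
$V = 54$ ($V = \left(4 + 4\right) 6 + \left(11 - 5\right) = 8 \cdot 6 + 6 = 48 + 6 = 54$)
$w{\left(g \right)} = - \frac{1}{4} + 2 g \left(-2 + g\right)$ ($w{\left(g \right)} = - \frac{1}{4} + \left(g + g\right) \left(g - 2\right) = - \frac{1}{4} + 2 g \left(-2 + g\right)$)
$w{\left(V \right)} \left(-11 + r\right) = \left(- \frac{1}{4} - 216 + 2 \cdot 54^{2}\right) \left(-11 - 47\right) = \left(- \frac{1}{4} - 216 + 2 \cdot 2916\right) \left(-58\right) = \left(- \frac{1}{4} - 216 + 5832\right) \left(-58\right) = \frac{22463}{4} \left(-58\right) = - \frac{651427}{2}$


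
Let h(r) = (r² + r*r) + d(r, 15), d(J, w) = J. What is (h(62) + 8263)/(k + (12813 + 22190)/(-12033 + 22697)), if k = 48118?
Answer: 170762632/513165355 ≈ 0.33276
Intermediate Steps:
h(r) = r + 2*r² (h(r) = (r² + r*r) + r = (r² + r²) + r = 2*r² + r = r + 2*r²)
(h(62) + 8263)/(k + (12813 + 22190)/(-12033 + 22697)) = (62*(1 + 2*62) + 8263)/(48118 + (12813 + 22190)/(-12033 + 22697)) = (62*(1 + 124) + 8263)/(48118 + 35003/10664) = (62*125 + 8263)/(48118 + 35003*(1/10664)) = (7750 + 8263)/(48118 + 35003/10664) = 16013/(513165355/10664) = 16013*(10664/513165355) = 170762632/513165355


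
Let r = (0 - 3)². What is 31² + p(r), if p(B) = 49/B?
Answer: 8698/9 ≈ 966.44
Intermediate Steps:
r = 9 (r = (-3)² = 9)
31² + p(r) = 31² + 49/9 = 961 + 49*(⅑) = 961 + 49/9 = 8698/9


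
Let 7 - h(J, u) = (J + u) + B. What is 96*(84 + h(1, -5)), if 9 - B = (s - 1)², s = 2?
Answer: 8352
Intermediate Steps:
B = 8 (B = 9 - (2 - 1)² = 9 - 1*1² = 9 - 1*1 = 9 - 1 = 8)
h(J, u) = -1 - J - u (h(J, u) = 7 - ((J + u) + 8) = 7 - (8 + J + u) = 7 + (-8 - J - u) = -1 - J - u)
96*(84 + h(1, -5)) = 96*(84 + (-1 - 1*1 - 1*(-5))) = 96*(84 + (-1 - 1 + 5)) = 96*(84 + 3) = 96*87 = 8352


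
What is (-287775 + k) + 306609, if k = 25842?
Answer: 44676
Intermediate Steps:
(-287775 + k) + 306609 = (-287775 + 25842) + 306609 = -261933 + 306609 = 44676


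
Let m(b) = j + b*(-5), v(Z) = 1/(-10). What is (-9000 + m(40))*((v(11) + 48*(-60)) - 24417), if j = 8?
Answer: 1254574716/5 ≈ 2.5091e+8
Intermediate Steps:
v(Z) = -⅒
m(b) = 8 - 5*b (m(b) = 8 + b*(-5) = 8 - 5*b)
(-9000 + m(40))*((v(11) + 48*(-60)) - 24417) = (-9000 + (8 - 5*40))*((-⅒ + 48*(-60)) - 24417) = (-9000 + (8 - 200))*((-⅒ - 2880) - 24417) = (-9000 - 192)*(-28801/10 - 24417) = -9192*(-272971/10) = 1254574716/5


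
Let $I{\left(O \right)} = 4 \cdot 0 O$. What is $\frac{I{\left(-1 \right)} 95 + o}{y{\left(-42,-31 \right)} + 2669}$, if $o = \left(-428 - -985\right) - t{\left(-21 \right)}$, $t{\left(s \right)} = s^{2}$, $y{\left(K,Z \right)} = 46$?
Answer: $\frac{116}{2715} \approx 0.042726$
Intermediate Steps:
$I{\left(O \right)} = 0$ ($I{\left(O \right)} = 0 O = 0$)
$o = 116$ ($o = \left(-428 - -985\right) - \left(-21\right)^{2} = \left(-428 + 985\right) - 441 = 557 - 441 = 116$)
$\frac{I{\left(-1 \right)} 95 + o}{y{\left(-42,-31 \right)} + 2669} = \frac{0 \cdot 95 + 116}{46 + 2669} = \frac{0 + 116}{2715} = 116 \cdot \frac{1}{2715} = \frac{116}{2715}$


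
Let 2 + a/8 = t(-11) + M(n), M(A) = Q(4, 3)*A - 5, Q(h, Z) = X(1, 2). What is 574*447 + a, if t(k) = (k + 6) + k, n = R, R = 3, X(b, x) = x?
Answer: 256442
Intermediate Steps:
n = 3
Q(h, Z) = 2
t(k) = 6 + 2*k (t(k) = (6 + k) + k = 6 + 2*k)
M(A) = -5 + 2*A (M(A) = 2*A - 5 = -5 + 2*A)
a = -136 (a = -16 + 8*((6 + 2*(-11)) + (-5 + 2*3)) = -16 + 8*((6 - 22) + (-5 + 6)) = -16 + 8*(-16 + 1) = -16 + 8*(-15) = -16 - 120 = -136)
574*447 + a = 574*447 - 136 = 256578 - 136 = 256442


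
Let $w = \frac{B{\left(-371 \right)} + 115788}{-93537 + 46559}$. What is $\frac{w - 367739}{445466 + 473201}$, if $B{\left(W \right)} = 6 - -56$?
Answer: $- \frac{8637879296}{21578569163} \approx -0.4003$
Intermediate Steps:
$B{\left(W \right)} = 62$ ($B{\left(W \right)} = 6 + 56 = 62$)
$w = - \frac{57925}{23489}$ ($w = \frac{62 + 115788}{-93537 + 46559} = \frac{115850}{-46978} = 115850 \left(- \frac{1}{46978}\right) = - \frac{57925}{23489} \approx -2.466$)
$\frac{w - 367739}{445466 + 473201} = \frac{- \frac{57925}{23489} - 367739}{445466 + 473201} = - \frac{8637879296}{23489 \cdot 918667} = \left(- \frac{8637879296}{23489}\right) \frac{1}{918667} = - \frac{8637879296}{21578569163}$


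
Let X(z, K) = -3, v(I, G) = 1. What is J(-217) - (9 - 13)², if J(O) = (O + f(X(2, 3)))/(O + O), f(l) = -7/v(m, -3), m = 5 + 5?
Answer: -480/31 ≈ -15.484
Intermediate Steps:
m = 10
f(l) = -7 (f(l) = -7/1 = -7*1 = -7)
J(O) = (-7 + O)/(2*O) (J(O) = (O - 7)/(O + O) = (-7 + O)/((2*O)) = (-7 + O)*(1/(2*O)) = (-7 + O)/(2*O))
J(-217) - (9 - 13)² = (½)*(-7 - 217)/(-217) - (9 - 13)² = (½)*(-1/217)*(-224) - 1*(-4)² = 16/31 - 1*16 = 16/31 - 16 = -480/31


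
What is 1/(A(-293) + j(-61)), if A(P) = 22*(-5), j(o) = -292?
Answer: -1/402 ≈ -0.0024876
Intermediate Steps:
A(P) = -110
1/(A(-293) + j(-61)) = 1/(-110 - 292) = 1/(-402) = -1/402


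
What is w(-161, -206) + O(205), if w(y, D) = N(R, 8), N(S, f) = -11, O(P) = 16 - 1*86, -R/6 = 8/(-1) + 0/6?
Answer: -81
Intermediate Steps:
R = 48 (R = -6*(8/(-1) + 0/6) = -6*(8*(-1) + 0*(1/6)) = -6*(-8 + 0) = -6*(-8) = 48)
O(P) = -70 (O(P) = 16 - 86 = -70)
w(y, D) = -11
w(-161, -206) + O(205) = -11 - 70 = -81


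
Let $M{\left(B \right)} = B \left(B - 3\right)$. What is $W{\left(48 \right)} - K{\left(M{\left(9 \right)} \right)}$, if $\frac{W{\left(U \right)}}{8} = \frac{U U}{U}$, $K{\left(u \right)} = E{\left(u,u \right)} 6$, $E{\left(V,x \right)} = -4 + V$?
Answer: $84$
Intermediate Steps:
$M{\left(B \right)} = B \left(-3 + B\right)$
$K{\left(u \right)} = -24 + 6 u$ ($K{\left(u \right)} = \left(-4 + u\right) 6 = -24 + 6 u$)
$W{\left(U \right)} = 8 U$ ($W{\left(U \right)} = 8 \frac{U U}{U} = 8 \frac{U^{2}}{U} = 8 U$)
$W{\left(48 \right)} - K{\left(M{\left(9 \right)} \right)} = 8 \cdot 48 - \left(-24 + 6 \cdot 9 \left(-3 + 9\right)\right) = 384 - \left(-24 + 6 \cdot 9 \cdot 6\right) = 384 - \left(-24 + 6 \cdot 54\right) = 384 - \left(-24 + 324\right) = 384 - 300 = 84$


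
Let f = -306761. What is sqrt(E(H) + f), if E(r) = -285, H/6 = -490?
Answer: I*sqrt(307046) ≈ 554.12*I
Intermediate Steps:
H = -2940 (H = 6*(-490) = -2940)
sqrt(E(H) + f) = sqrt(-285 - 306761) = sqrt(-307046) = I*sqrt(307046)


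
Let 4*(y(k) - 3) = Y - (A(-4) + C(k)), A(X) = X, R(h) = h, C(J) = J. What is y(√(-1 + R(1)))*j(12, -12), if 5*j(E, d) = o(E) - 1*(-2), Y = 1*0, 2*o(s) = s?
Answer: 32/5 ≈ 6.4000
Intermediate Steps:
o(s) = s/2
Y = 0
j(E, d) = ⅖ + E/10 (j(E, d) = (E/2 - 1*(-2))/5 = (E/2 + 2)/5 = (2 + E/2)/5 = ⅖ + E/10)
y(k) = 4 - k/4 (y(k) = 3 + (0 - (-4 + k))/4 = 3 + (0 + (4 - k))/4 = 3 + (4 - k)/4 = 3 + (1 - k/4) = 4 - k/4)
y(√(-1 + R(1)))*j(12, -12) = (4 - √(-1 + 1)/4)*(⅖ + (⅒)*12) = (4 - √0/4)*(⅖ + 6/5) = (4 - ¼*0)*(8/5) = (4 + 0)*(8/5) = 4*(8/5) = 32/5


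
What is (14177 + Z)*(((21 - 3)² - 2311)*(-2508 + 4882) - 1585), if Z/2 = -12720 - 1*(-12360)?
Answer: -63499855411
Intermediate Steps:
Z = -720 (Z = 2*(-12720 - 1*(-12360)) = 2*(-12720 + 12360) = 2*(-360) = -720)
(14177 + Z)*(((21 - 3)² - 2311)*(-2508 + 4882) - 1585) = (14177 - 720)*(((21 - 3)² - 2311)*(-2508 + 4882) - 1585) = 13457*((18² - 2311)*2374 - 1585) = 13457*((324 - 2311)*2374 - 1585) = 13457*(-1987*2374 - 1585) = 13457*(-4717138 - 1585) = 13457*(-4718723) = -63499855411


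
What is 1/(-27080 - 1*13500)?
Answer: -1/40580 ≈ -2.4643e-5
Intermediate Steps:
1/(-27080 - 1*13500) = 1/(-27080 - 13500) = 1/(-40580) = -1/40580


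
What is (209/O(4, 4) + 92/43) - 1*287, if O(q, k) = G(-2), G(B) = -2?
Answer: -33485/86 ≈ -389.36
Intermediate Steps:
O(q, k) = -2
(209/O(4, 4) + 92/43) - 1*287 = (209/(-2) + 92/43) - 1*287 = (209*(-1/2) + 92*(1/43)) - 287 = (-209/2 + 92/43) - 287 = -8803/86 - 287 = -33485/86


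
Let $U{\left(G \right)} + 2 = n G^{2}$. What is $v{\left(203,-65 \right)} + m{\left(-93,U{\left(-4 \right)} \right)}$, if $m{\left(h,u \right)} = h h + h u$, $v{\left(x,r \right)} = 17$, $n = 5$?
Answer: $1412$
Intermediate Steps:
$U{\left(G \right)} = -2 + 5 G^{2}$
$m{\left(h,u \right)} = h^{2} + h u$
$v{\left(203,-65 \right)} + m{\left(-93,U{\left(-4 \right)} \right)} = 17 - 93 \left(-93 - \left(2 - 5 \left(-4\right)^{2}\right)\right) = 17 - 93 \left(-93 + \left(-2 + 5 \cdot 16\right)\right) = 17 - 93 \left(-93 + \left(-2 + 80\right)\right) = 17 - 93 \left(-93 + 78\right) = 17 - -1395 = 17 + 1395 = 1412$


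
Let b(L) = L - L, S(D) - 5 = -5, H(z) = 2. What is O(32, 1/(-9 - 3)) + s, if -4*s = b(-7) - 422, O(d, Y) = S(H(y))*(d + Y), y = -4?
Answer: 211/2 ≈ 105.50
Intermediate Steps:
S(D) = 0 (S(D) = 5 - 5 = 0)
b(L) = 0
O(d, Y) = 0 (O(d, Y) = 0*(d + Y) = 0*(Y + d) = 0)
s = 211/2 (s = -(0 - 422)/4 = -¼*(-422) = 211/2 ≈ 105.50)
O(32, 1/(-9 - 3)) + s = 0 + 211/2 = 211/2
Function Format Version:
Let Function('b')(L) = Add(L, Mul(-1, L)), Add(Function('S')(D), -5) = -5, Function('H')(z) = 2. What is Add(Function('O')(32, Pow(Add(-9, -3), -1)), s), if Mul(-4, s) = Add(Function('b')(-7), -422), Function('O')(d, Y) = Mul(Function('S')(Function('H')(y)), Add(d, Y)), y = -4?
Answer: Rational(211, 2) ≈ 105.50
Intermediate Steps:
Function('S')(D) = 0 (Function('S')(D) = Add(5, -5) = 0)
Function('b')(L) = 0
Function('O')(d, Y) = 0 (Function('O')(d, Y) = Mul(0, Add(d, Y)) = Mul(0, Add(Y, d)) = 0)
s = Rational(211, 2) (s = Mul(Rational(-1, 4), Add(0, -422)) = Mul(Rational(-1, 4), -422) = Rational(211, 2) ≈ 105.50)
Add(Function('O')(32, Pow(Add(-9, -3), -1)), s) = Add(0, Rational(211, 2)) = Rational(211, 2)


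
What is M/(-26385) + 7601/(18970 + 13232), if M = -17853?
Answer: 258484897/283216590 ≈ 0.91268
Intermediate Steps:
M/(-26385) + 7601/(18970 + 13232) = -17853/(-26385) + 7601/(18970 + 13232) = -17853*(-1/26385) + 7601/32202 = 5951/8795 + 7601*(1/32202) = 5951/8795 + 7601/32202 = 258484897/283216590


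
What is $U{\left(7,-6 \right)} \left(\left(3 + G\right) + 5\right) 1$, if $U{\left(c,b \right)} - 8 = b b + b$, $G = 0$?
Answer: $304$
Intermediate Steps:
$U{\left(c,b \right)} = 8 + b + b^{2}$ ($U{\left(c,b \right)} = 8 + \left(b b + b\right) = 8 + \left(b^{2} + b\right) = 8 + \left(b + b^{2}\right) = 8 + b + b^{2}$)
$U{\left(7,-6 \right)} \left(\left(3 + G\right) + 5\right) 1 = \left(8 - 6 + \left(-6\right)^{2}\right) \left(\left(3 + 0\right) + 5\right) 1 = \left(8 - 6 + 36\right) \left(3 + 5\right) 1 = 38 \cdot 8 \cdot 1 = 304 \cdot 1 = 304$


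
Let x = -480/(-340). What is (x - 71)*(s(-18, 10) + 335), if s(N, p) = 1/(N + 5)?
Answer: -396214/17 ≈ -23307.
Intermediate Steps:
x = 24/17 (x = -480*(-1/340) = 24/17 ≈ 1.4118)
s(N, p) = 1/(5 + N)
(x - 71)*(s(-18, 10) + 335) = (24/17 - 71)*(1/(5 - 18) + 335) = -1183*(1/(-13) + 335)/17 = -1183*(-1/13 + 335)/17 = -1183/17*4354/13 = -396214/17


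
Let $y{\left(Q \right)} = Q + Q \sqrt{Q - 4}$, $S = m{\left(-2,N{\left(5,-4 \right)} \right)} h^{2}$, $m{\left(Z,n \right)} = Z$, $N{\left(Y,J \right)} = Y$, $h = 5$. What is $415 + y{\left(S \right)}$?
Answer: $365 - 150 i \sqrt{6} \approx 365.0 - 367.42 i$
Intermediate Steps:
$S = -50$ ($S = - 2 \cdot 5^{2} = \left(-2\right) 25 = -50$)
$y{\left(Q \right)} = Q + Q \sqrt{-4 + Q}$
$415 + y{\left(S \right)} = 415 - 50 \left(1 + \sqrt{-4 - 50}\right) = 415 - 50 \left(1 + \sqrt{-54}\right) = 415 - 50 \left(1 + 3 i \sqrt{6}\right) = 415 - \left(50 + 150 i \sqrt{6}\right) = 365 - 150 i \sqrt{6}$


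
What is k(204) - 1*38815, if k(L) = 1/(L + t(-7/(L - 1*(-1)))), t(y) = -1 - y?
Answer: -1615557725/41622 ≈ -38815.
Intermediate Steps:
k(L) = 1/(-1 + L + 7/(1 + L)) (k(L) = 1/(L + (-1 - (-7)/(L - 1*(-1)))) = 1/(L + (-1 - (-7)/(L + 1))) = 1/(L + (-1 - (-7)/(1 + L))) = 1/(L + (-1 + 7/(1 + L))) = 1/(-1 + L + 7/(1 + L)))
k(204) - 1*38815 = (1 + 204)/(6 + 204²) - 1*38815 = 205/(6 + 41616) - 38815 = 205/41622 - 38815 = -1615557725/41622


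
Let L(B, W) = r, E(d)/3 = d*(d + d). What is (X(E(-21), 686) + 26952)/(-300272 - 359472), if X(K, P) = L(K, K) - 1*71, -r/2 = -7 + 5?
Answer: -26885/659744 ≈ -0.040751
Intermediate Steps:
E(d) = 6*d**2 (E(d) = 3*(d*(d + d)) = 3*(d*(2*d)) = 3*(2*d**2) = 6*d**2)
r = 4 (r = -2*(-7 + 5) = -2*(-2) = 4)
L(B, W) = 4
X(K, P) = -67 (X(K, P) = 4 - 1*71 = 4 - 71 = -67)
(X(E(-21), 686) + 26952)/(-300272 - 359472) = (-67 + 26952)/(-300272 - 359472) = 26885/(-659744) = 26885*(-1/659744) = -26885/659744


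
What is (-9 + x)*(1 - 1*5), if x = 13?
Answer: -16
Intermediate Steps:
(-9 + x)*(1 - 1*5) = (-9 + 13)*(1 - 1*5) = 4*(1 - 5) = 4*(-4) = -16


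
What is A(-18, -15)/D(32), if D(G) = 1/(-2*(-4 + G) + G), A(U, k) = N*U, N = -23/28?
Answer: -2484/7 ≈ -354.86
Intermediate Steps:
N = -23/28 (N = -23*1/28 = -23/28 ≈ -0.82143)
A(U, k) = -23*U/28
D(G) = 1/(8 - G) (D(G) = 1/((8 - 2*G) + G) = 1/(8 - G))
A(-18, -15)/D(32) = (-23/28*(-18))/((-1/(-8 + 32))) = 207/(14*((-1/24))) = 207/(14*((-1*1/24))) = 207/(14*(-1/24)) = (207/14)*(-24) = -2484/7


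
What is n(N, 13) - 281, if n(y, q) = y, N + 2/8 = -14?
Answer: -1181/4 ≈ -295.25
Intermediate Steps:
N = -57/4 (N = -¼ - 14 = -57/4 ≈ -14.250)
n(N, 13) - 281 = -57/4 - 281 = -1181/4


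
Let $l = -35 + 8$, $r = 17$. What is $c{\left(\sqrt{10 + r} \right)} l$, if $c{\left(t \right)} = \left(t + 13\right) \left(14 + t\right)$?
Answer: $-5643 - 2187 \sqrt{3} \approx -9431.0$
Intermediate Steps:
$c{\left(t \right)} = \left(13 + t\right) \left(14 + t\right)$
$l = -27$
$c{\left(\sqrt{10 + r} \right)} l = \left(182 + \left(\sqrt{10 + 17}\right)^{2} + 27 \sqrt{10 + 17}\right) \left(-27\right) = \left(182 + \left(\sqrt{27}\right)^{2} + 27 \sqrt{27}\right) \left(-27\right) = \left(182 + \left(3 \sqrt{3}\right)^{2} + 27 \cdot 3 \sqrt{3}\right) \left(-27\right) = \left(182 + 27 + 81 \sqrt{3}\right) \left(-27\right) = \left(209 + 81 \sqrt{3}\right) \left(-27\right) = -5643 - 2187 \sqrt{3}$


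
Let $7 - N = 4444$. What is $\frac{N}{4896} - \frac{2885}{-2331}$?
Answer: $\frac{24721}{74592} \approx 0.33142$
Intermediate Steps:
$N = -4437$ ($N = 7 - 4444 = -4437$)
$\frac{N}{4896} - \frac{2885}{-2331} = - \frac{4437}{4896} - \frac{2885}{-2331} = \left(-4437\right) \frac{1}{4896} - - \frac{2885}{2331} = - \frac{29}{32} + \frac{2885}{2331} = \frac{24721}{74592}$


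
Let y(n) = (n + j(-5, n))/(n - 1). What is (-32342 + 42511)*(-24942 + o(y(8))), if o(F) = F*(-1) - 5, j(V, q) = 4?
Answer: -1775924329/7 ≈ -2.5370e+8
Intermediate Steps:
y(n) = (4 + n)/(-1 + n) (y(n) = (n + 4)/(n - 1) = (4 + n)/(-1 + n))
o(F) = -5 - F (o(F) = -F - 5 = -5 - F)
(-32342 + 42511)*(-24942 + o(y(8))) = (-32342 + 42511)*(-24942 + (-5 - (4 + 8)/(-1 + 8))) = 10169*(-24942 + (-5 - 12/7)) = 10169*(-24942 - 47/7) = 10169*(-174641/7) = -1775924329/7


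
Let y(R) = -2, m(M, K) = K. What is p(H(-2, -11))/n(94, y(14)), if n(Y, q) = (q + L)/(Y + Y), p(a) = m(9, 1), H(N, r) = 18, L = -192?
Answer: -94/97 ≈ -0.96907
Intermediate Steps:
p(a) = 1
n(Y, q) = (-192 + q)/(2*Y) (n(Y, q) = (q - 192)/(Y + Y) = (-192 + q)/((2*Y)) = (-192 + q)*(1/(2*Y)) = (-192 + q)/(2*Y))
p(H(-2, -11))/n(94, y(14)) = 1/((½)*(-192 - 2)/94) = 1/((½)*(1/94)*(-194)) = 1/(-97/94) = 1*(-94/97) = -94/97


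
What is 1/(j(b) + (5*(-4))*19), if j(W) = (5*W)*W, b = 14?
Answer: 1/600 ≈ 0.0016667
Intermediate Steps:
j(W) = 5*W²
1/(j(b) + (5*(-4))*19) = 1/(5*14² + (5*(-4))*19) = 1/(5*196 - 20*19) = 1/(980 - 380) = 1/600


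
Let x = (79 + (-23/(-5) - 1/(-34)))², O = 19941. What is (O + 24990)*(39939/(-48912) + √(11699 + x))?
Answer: -598166403/16304 + 2643*√540224189/10 ≈ 6.1064e+6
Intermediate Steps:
x = 202123089/28900 (x = (79 + (-23*(-⅕) - 1*(-1/34)))² = (79 + (23/5 + 1/34))² = (79 + 787/170)² = (14217/170)² = 202123089/28900 ≈ 6993.9)
(O + 24990)*(39939/(-48912) + √(11699 + x)) = (19941 + 24990)*(39939/(-48912) + √(11699 + 202123089/28900)) = 44931*(39939*(-1/48912) + √(540224189/28900)) = 44931*(-13313/16304 + √540224189/170) = -598166403/16304 + 2643*√540224189/10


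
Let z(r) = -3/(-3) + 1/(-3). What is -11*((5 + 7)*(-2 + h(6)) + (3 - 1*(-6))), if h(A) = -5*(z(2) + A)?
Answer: 4565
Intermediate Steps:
z(r) = ⅔ (z(r) = -3*(-⅓) + 1*(-⅓) = 1 - ⅓ = ⅔)
h(A) = -10/3 - 5*A (h(A) = -5*(⅔ + A) = -10/3 - 5*A)
-11*((5 + 7)*(-2 + h(6)) + (3 - 1*(-6))) = -11*((5 + 7)*(-2 + (-10/3 - 5*6)) + (3 - 1*(-6))) = -11*(12*(-2 + (-10/3 - 30)) + (3 + 6)) = -11*(12*(-2 - 100/3) + 9) = -11*(12*(-106/3) + 9) = -11*(-424 + 9) = -11*(-415) = 4565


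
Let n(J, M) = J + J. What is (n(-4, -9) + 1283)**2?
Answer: 1625625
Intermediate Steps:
n(J, M) = 2*J
(n(-4, -9) + 1283)**2 = (2*(-4) + 1283)**2 = (-8 + 1283)**2 = 1275**2 = 1625625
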